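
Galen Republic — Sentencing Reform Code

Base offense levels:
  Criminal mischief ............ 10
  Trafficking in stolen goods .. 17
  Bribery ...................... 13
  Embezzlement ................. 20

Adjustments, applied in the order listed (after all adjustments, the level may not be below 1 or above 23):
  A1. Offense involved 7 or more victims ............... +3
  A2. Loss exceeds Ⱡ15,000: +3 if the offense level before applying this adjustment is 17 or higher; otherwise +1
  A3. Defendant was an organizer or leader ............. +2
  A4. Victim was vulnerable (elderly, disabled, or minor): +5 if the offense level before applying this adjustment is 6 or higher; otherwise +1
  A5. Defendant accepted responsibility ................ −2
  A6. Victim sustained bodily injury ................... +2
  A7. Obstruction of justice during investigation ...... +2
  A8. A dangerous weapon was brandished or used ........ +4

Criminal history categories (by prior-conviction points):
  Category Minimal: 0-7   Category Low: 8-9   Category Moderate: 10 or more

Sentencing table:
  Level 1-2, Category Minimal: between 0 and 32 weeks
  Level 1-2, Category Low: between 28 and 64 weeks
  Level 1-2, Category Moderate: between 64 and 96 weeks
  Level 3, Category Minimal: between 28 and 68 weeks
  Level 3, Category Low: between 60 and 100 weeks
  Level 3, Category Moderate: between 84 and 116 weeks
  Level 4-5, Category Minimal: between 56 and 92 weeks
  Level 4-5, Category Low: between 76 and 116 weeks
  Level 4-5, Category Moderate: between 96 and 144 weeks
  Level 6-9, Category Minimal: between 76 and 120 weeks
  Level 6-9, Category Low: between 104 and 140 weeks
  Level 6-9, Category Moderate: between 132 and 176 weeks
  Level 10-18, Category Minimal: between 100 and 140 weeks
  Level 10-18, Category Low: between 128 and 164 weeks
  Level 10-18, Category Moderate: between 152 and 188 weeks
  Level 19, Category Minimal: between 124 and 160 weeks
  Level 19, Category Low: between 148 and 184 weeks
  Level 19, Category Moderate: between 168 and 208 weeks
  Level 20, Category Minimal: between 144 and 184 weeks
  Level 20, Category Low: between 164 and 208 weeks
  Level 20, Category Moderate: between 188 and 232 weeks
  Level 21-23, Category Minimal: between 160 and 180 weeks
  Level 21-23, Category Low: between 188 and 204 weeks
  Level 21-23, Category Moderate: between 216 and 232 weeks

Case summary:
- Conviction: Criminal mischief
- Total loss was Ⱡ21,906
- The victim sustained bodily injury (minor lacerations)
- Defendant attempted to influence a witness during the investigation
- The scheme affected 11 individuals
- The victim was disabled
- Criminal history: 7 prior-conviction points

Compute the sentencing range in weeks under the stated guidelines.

Base offense level for criminal mischief: 10.
A1 applies: 10 + 3 = 13.
A2 applies (level before this adjustment is 13 < 17, so +1): 13 + 1 = 14.
A3 does not apply.
A4 applies (level before this adjustment is 14 ≥ 6, so +5): 14 + 5 = 19.
A6 applies: 19 + 2 = 21.
A7 applies: 21 + 2 = 23.
A8 does not apply.
Final offense level: 23.
Criminal history: 7 prior points → Category Minimal (0-7).
Level 23 falls in the 21-23 band.
Grid: Level 21-23 × Category Minimal = 160-180 weeks.

160-180 weeks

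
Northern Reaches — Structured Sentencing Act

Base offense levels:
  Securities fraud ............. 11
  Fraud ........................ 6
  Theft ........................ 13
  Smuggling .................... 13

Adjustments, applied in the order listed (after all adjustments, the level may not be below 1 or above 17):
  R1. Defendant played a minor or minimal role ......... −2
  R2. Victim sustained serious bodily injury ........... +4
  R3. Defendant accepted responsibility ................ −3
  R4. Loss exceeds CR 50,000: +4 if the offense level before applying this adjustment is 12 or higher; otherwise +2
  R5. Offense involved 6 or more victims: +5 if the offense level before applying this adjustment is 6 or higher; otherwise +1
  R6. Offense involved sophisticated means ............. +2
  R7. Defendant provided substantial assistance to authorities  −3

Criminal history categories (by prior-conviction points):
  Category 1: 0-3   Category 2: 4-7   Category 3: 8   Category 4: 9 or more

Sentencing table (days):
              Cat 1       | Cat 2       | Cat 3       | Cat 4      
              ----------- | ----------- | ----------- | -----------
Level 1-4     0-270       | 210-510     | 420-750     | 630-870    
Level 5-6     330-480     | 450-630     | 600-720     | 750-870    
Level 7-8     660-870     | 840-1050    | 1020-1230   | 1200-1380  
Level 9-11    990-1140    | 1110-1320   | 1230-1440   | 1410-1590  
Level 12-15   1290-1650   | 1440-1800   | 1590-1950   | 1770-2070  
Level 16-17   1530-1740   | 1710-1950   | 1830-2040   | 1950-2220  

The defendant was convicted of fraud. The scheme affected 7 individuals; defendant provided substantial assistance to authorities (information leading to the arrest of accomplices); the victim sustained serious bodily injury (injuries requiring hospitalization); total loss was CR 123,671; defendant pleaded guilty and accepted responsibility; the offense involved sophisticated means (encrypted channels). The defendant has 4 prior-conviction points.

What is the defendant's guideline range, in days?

Base offense level for fraud: 6.
R1 does not apply.
R2 applies: 6 + 4 = 10.
R3 applies: 10 − 3 = 7.
R4 applies (level before this adjustment is 7 < 12, so +2): 7 + 2 = 9.
R5 applies (level before this adjustment is 9 ≥ 6, so +5): 9 + 5 = 14.
R6 applies: 14 + 2 = 16.
R7 applies: 16 − 3 = 13.
Final offense level: 13.
Criminal history: 4 prior points → Category 2 (4-7).
Level 13 falls in the 12-15 band.
Grid: Level 12-15 × Category 2 = 1440-1800 days.

1440-1800 days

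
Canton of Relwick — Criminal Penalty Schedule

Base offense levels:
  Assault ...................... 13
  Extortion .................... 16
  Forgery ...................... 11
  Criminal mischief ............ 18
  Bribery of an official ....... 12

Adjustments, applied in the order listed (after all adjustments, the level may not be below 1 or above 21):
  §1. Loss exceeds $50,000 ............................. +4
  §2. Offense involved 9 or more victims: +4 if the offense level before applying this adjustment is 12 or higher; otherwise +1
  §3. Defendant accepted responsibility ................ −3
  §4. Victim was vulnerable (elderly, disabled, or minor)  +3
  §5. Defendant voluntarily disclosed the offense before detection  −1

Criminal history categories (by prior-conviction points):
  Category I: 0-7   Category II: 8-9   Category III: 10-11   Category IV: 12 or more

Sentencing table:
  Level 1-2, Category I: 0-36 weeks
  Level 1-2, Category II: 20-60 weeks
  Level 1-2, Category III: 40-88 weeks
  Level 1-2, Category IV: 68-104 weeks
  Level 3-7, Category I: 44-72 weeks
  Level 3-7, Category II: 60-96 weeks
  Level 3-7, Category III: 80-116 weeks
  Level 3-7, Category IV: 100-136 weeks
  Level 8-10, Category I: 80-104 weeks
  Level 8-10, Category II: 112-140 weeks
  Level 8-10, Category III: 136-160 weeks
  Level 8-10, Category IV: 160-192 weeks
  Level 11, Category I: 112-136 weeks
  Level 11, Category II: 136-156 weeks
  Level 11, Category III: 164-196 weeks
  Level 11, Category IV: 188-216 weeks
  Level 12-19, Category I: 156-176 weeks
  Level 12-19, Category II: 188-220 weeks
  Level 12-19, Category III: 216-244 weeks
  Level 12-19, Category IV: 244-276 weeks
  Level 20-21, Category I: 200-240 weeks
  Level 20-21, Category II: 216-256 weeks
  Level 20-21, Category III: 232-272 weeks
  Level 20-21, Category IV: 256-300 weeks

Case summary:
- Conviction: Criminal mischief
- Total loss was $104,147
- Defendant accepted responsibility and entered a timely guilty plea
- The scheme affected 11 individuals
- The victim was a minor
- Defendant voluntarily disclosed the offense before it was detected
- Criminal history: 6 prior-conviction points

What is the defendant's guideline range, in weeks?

200-240 weeks

Base offense level for criminal mischief: 18.
§1 applies: 18 + 4 = 22.
§2 applies (level before this adjustment is 22 ≥ 12, so +4): 22 + 4 = 26.
§3 applies: 26 − 3 = 23.
§4 applies: 23 + 3 = 26.
§5 applies: 26 − 1 = 25.
Level 25 exceeds the maximum of 21; capped at 21.
Final offense level: 21.
Criminal history: 6 prior points → Category I (0-7).
Level 21 falls in the 20-21 band.
Grid: Level 20-21 × Category I = 200-240 weeks.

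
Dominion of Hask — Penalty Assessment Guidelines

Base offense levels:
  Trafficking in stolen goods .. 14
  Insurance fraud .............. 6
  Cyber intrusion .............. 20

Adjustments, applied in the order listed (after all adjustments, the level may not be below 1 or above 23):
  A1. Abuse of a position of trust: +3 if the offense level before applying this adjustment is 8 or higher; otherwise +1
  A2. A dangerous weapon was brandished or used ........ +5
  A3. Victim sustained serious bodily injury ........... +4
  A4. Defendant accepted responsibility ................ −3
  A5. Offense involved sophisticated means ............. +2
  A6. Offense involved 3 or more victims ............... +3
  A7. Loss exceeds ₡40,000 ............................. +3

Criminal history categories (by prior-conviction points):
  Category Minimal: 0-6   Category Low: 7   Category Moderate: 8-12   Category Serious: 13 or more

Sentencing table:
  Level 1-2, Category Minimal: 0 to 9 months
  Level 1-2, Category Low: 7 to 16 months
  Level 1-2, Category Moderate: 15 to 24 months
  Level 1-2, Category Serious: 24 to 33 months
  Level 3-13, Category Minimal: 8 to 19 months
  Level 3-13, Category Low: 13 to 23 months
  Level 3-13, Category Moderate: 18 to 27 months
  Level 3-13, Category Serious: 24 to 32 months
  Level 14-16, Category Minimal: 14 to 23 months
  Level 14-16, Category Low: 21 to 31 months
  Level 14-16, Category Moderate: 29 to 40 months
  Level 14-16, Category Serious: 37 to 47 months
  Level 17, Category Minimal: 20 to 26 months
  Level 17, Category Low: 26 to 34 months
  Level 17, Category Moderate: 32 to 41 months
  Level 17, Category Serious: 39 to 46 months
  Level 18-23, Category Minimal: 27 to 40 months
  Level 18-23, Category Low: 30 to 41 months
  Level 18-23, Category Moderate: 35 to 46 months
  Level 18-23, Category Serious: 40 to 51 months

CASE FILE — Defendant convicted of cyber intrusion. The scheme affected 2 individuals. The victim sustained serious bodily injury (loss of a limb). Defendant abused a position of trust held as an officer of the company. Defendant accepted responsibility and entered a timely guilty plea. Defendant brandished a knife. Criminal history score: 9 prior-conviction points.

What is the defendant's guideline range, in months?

35-46 months

Base offense level for cyber intrusion: 20.
A1 applies (level before this adjustment is 20 ≥ 8, so +3): 20 + 3 = 23.
A2 applies: 23 + 5 = 28.
A3 applies: 28 + 4 = 32.
A4 applies: 32 − 3 = 29.
A7 does not apply.
Level 29 exceeds the maximum of 23; capped at 23.
Final offense level: 23.
Criminal history: 9 prior points → Category Moderate (8-12).
Level 23 falls in the 18-23 band.
Grid: Level 18-23 × Category Moderate = 35-46 months.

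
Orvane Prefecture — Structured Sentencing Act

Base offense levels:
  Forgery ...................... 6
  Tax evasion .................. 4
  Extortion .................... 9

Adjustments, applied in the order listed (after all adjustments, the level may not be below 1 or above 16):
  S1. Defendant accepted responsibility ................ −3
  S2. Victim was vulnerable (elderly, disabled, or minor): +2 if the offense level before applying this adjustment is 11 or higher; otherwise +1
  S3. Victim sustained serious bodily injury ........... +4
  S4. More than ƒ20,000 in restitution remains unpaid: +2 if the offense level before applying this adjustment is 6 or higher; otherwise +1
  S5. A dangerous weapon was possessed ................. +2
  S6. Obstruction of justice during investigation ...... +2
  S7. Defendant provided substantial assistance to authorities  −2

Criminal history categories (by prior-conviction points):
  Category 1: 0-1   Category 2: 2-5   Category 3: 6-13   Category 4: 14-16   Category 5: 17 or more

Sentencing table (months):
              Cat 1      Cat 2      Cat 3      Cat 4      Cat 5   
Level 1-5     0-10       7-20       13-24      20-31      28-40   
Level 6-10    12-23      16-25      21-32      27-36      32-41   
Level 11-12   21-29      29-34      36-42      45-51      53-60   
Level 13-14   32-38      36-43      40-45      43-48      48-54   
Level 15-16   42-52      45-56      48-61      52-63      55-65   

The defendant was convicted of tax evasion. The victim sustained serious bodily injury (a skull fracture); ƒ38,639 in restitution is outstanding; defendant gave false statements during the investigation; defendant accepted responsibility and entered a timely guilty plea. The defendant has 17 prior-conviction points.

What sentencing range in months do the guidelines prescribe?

32-41 months

Base offense level for tax evasion: 4.
S1 applies: 4 − 3 = 1.
S2 does not apply.
S3 applies: 1 + 4 = 5.
S4 applies (level before this adjustment is 5 < 6, so +1): 5 + 1 = 6.
S5 does not apply.
S6 applies: 6 + 2 = 8.
Final offense level: 8.
Criminal history: 17 prior points → Category 5 (17+).
Level 8 falls in the 6-10 band.
Grid: Level 6-10 × Category 5 = 32-41 months.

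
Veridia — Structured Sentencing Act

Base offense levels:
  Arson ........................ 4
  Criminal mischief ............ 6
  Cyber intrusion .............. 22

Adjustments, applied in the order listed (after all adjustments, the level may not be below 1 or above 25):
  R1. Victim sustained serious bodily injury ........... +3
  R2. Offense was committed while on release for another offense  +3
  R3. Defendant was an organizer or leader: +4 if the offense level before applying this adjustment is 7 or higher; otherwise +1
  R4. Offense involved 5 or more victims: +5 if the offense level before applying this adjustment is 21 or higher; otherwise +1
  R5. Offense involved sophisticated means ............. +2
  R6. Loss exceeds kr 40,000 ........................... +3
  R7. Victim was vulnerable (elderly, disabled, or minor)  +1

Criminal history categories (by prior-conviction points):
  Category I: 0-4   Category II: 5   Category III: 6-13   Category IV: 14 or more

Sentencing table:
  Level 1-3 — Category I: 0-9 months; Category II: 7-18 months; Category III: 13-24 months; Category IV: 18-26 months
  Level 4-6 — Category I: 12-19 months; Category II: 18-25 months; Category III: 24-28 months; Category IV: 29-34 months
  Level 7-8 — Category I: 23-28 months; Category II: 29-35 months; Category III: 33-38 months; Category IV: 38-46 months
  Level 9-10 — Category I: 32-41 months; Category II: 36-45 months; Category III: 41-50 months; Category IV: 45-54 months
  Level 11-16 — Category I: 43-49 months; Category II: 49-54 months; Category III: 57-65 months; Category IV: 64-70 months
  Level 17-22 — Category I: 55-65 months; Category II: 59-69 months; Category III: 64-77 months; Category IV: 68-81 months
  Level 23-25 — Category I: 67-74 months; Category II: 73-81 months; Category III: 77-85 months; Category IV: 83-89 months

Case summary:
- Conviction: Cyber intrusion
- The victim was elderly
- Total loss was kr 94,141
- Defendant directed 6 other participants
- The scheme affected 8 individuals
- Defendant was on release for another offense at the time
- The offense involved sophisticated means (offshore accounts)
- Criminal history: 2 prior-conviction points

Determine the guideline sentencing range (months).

67-74 months

Base offense level for cyber intrusion: 22.
R2 applies: 22 + 3 = 25.
R3 applies (level before this adjustment is 25 ≥ 7, so +4): 25 + 4 = 29.
R4 applies (level before this adjustment is 29 ≥ 21, so +5): 29 + 5 = 34.
R5 applies: 34 + 2 = 36.
R6 applies: 36 + 3 = 39.
R7 applies: 39 + 1 = 40.
Level 40 exceeds the maximum of 25; capped at 25.
Final offense level: 25.
Criminal history: 2 prior points → Category I (0-4).
Level 25 falls in the 23-25 band.
Grid: Level 23-25 × Category I = 67-74 months.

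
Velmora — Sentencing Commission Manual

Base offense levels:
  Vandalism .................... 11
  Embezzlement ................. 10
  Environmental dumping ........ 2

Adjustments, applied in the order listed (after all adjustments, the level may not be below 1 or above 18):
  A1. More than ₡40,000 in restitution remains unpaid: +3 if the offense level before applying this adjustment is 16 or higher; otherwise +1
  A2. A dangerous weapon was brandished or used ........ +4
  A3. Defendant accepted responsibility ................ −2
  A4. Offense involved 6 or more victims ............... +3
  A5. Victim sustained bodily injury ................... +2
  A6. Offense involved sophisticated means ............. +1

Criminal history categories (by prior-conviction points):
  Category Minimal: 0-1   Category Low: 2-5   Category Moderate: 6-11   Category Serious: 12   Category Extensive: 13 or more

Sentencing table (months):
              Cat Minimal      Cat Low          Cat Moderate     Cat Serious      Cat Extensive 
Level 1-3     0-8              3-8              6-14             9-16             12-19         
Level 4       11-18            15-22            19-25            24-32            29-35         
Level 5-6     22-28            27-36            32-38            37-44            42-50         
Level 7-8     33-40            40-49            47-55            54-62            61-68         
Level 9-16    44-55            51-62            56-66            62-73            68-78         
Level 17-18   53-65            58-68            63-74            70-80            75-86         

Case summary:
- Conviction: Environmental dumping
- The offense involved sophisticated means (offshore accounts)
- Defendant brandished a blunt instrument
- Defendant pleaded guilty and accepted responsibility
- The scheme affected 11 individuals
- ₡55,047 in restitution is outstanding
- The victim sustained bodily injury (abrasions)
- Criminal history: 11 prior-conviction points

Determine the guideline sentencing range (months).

56-66 months

Base offense level for environmental dumping: 2.
A1 applies (level before this adjustment is 2 < 16, so +1): 2 + 1 = 3.
A2 applies: 3 + 4 = 7.
A3 applies: 7 − 2 = 5.
A4 applies: 5 + 3 = 8.
A5 applies: 8 + 2 = 10.
A6 applies: 10 + 1 = 11.
Final offense level: 11.
Criminal history: 11 prior points → Category Moderate (6-11).
Level 11 falls in the 9-16 band.
Grid: Level 9-16 × Category Moderate = 56-66 months.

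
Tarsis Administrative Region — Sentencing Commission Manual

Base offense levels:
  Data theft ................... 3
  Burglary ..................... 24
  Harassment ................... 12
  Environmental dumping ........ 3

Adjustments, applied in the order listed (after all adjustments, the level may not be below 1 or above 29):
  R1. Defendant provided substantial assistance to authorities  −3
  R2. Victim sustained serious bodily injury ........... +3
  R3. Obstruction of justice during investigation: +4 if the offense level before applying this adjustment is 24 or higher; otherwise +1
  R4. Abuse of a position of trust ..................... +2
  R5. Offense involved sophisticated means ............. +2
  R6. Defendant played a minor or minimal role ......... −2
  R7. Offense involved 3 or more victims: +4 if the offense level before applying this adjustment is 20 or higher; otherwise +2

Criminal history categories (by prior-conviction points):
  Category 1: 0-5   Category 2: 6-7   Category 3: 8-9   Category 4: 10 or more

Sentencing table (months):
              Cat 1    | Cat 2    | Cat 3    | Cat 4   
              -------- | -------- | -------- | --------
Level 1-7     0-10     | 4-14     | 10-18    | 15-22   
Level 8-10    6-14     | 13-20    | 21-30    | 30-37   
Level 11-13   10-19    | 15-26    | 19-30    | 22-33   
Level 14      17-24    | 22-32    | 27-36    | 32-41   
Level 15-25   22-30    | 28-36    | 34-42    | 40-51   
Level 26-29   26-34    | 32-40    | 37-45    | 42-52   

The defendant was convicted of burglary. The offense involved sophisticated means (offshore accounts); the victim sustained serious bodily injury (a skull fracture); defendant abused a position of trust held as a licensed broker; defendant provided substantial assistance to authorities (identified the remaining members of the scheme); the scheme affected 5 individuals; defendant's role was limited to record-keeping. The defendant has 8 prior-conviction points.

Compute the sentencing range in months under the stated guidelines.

Base offense level for burglary: 24.
R1 applies: 24 − 3 = 21.
R2 applies: 21 + 3 = 24.
R3 does not apply.
R4 applies: 24 + 2 = 26.
R5 applies: 26 + 2 = 28.
R6 applies: 28 − 2 = 26.
R7 applies (level before this adjustment is 26 ≥ 20, so +4): 26 + 4 = 30.
Level 30 exceeds the maximum of 29; capped at 29.
Final offense level: 29.
Criminal history: 8 prior points → Category 3 (8-9).
Level 29 falls in the 26-29 band.
Grid: Level 26-29 × Category 3 = 37-45 months.

37-45 months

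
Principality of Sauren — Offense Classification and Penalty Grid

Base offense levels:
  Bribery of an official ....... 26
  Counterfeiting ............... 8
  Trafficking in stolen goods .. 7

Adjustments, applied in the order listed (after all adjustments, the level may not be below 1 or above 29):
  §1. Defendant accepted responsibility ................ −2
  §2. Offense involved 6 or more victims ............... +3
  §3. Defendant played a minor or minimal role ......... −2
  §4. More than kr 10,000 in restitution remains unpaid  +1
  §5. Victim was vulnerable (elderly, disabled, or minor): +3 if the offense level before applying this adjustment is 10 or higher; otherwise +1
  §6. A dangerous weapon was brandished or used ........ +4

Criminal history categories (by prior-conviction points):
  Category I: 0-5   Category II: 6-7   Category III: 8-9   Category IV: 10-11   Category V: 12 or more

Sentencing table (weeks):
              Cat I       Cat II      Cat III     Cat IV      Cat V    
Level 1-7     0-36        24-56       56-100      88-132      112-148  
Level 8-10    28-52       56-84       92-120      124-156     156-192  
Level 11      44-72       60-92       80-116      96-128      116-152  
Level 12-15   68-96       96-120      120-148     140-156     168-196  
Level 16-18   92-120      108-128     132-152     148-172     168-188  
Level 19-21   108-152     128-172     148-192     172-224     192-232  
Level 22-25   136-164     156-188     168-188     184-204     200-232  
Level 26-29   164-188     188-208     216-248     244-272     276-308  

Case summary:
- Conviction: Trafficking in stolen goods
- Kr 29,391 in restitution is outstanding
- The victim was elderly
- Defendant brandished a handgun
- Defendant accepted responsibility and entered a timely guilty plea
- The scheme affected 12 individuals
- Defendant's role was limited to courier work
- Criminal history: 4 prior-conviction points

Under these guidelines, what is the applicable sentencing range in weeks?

Base offense level for trafficking in stolen goods: 7.
§1 applies: 7 − 2 = 5.
§2 applies: 5 + 3 = 8.
§3 applies: 8 − 2 = 6.
§4 applies: 6 + 1 = 7.
§5 applies (level before this adjustment is 7 < 10, so +1): 7 + 1 = 8.
§6 applies: 8 + 4 = 12.
Final offense level: 12.
Criminal history: 4 prior points → Category I (0-5).
Level 12 falls in the 12-15 band.
Grid: Level 12-15 × Category I = 68-96 weeks.

68-96 weeks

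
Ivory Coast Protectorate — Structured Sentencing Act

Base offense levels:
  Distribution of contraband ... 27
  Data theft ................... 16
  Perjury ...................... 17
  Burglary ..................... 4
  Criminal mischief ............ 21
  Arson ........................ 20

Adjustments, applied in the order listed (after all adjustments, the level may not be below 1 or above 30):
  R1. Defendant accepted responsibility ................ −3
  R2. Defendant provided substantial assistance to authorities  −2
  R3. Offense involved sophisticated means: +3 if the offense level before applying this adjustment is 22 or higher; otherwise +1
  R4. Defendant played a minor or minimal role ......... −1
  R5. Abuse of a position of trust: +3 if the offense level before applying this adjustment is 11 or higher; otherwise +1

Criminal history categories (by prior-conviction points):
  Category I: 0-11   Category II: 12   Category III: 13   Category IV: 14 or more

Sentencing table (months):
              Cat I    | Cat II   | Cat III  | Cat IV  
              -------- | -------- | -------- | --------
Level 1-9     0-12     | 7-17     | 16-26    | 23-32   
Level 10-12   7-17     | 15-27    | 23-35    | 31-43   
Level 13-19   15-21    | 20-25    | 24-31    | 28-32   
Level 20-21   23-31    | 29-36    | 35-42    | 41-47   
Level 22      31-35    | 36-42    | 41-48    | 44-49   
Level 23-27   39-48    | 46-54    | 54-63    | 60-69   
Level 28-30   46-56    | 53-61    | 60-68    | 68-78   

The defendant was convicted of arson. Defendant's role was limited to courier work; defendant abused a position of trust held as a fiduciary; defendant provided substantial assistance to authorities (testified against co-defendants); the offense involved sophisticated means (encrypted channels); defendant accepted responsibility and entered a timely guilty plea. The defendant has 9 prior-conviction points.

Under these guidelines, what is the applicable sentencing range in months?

15-21 months

Base offense level for arson: 20.
R1 applies: 20 − 3 = 17.
R2 applies: 17 − 2 = 15.
R3 applies (level before this adjustment is 15 < 22, so +1): 15 + 1 = 16.
R4 applies: 16 − 1 = 15.
R5 applies (level before this adjustment is 15 ≥ 11, so +3): 15 + 3 = 18.
Final offense level: 18.
Criminal history: 9 prior points → Category I (0-11).
Level 18 falls in the 13-19 band.
Grid: Level 13-19 × Category I = 15-21 months.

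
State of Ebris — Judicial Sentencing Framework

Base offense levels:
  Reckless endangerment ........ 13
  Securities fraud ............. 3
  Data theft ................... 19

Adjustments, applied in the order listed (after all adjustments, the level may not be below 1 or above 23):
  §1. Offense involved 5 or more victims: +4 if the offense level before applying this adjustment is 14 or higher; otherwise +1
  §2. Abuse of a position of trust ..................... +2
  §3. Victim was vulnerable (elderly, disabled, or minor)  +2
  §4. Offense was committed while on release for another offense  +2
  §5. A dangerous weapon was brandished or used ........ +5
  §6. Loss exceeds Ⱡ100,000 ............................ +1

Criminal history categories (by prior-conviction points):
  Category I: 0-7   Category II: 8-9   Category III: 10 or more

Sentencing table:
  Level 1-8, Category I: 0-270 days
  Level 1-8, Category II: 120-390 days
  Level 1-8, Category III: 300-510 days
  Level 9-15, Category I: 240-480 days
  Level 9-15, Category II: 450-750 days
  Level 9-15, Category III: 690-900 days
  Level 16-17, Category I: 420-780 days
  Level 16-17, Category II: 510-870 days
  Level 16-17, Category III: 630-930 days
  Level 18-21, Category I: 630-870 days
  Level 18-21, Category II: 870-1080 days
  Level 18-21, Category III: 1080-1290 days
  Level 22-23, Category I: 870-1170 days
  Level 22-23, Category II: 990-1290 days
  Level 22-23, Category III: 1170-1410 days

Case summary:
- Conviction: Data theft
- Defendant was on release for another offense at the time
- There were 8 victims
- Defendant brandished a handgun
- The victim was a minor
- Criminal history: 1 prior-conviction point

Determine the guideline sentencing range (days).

Base offense level for data theft: 19.
§1 applies (level before this adjustment is 19 ≥ 14, so +4): 19 + 4 = 23.
§2 does not apply.
§3 applies: 23 + 2 = 25.
§4 applies: 25 + 2 = 27.
§5 applies: 27 + 5 = 32.
Level 32 exceeds the maximum of 23; capped at 23.
Final offense level: 23.
Criminal history: 1 prior point → Category I (0-7).
Level 23 falls in the 22-23 band.
Grid: Level 22-23 × Category I = 870-1170 days.

870-1170 days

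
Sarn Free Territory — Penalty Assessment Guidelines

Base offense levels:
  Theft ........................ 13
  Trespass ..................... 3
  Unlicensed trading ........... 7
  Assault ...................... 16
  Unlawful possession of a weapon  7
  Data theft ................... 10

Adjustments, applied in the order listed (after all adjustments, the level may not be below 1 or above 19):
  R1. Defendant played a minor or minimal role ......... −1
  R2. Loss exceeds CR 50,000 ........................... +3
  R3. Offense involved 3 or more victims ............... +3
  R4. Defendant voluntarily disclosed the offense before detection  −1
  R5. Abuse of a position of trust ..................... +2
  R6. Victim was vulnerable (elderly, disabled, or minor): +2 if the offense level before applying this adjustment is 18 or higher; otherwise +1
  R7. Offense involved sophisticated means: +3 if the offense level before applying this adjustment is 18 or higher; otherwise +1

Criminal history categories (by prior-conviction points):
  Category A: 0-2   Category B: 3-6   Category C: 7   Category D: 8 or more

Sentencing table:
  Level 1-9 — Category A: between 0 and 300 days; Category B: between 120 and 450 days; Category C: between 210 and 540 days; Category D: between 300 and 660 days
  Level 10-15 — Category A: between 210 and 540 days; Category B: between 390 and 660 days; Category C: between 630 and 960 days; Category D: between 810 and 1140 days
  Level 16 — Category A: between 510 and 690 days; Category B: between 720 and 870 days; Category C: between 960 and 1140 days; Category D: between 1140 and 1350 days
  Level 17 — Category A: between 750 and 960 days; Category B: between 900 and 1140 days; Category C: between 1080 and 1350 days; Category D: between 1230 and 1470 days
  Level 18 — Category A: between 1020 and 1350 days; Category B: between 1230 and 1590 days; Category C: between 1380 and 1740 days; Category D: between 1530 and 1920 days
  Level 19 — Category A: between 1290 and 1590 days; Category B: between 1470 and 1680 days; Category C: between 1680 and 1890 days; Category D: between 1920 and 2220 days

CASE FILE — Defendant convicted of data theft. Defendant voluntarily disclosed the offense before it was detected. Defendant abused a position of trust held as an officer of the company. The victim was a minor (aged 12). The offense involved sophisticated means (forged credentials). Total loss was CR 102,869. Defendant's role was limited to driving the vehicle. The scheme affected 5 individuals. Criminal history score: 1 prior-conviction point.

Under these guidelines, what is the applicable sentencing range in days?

1020-1350 days

Base offense level for data theft: 10.
R1 applies: 10 − 1 = 9.
R2 applies: 9 + 3 = 12.
R3 applies: 12 + 3 = 15.
R4 applies: 15 − 1 = 14.
R5 applies: 14 + 2 = 16.
R6 applies (level before this adjustment is 16 < 18, so +1): 16 + 1 = 17.
R7 applies (level before this adjustment is 17 < 18, so +1): 17 + 1 = 18.
Final offense level: 18.
Criminal history: 1 prior point → Category A (0-2).
Level 18 falls in the 18 band.
Grid: Level 18 × Category A = 1020-1350 days.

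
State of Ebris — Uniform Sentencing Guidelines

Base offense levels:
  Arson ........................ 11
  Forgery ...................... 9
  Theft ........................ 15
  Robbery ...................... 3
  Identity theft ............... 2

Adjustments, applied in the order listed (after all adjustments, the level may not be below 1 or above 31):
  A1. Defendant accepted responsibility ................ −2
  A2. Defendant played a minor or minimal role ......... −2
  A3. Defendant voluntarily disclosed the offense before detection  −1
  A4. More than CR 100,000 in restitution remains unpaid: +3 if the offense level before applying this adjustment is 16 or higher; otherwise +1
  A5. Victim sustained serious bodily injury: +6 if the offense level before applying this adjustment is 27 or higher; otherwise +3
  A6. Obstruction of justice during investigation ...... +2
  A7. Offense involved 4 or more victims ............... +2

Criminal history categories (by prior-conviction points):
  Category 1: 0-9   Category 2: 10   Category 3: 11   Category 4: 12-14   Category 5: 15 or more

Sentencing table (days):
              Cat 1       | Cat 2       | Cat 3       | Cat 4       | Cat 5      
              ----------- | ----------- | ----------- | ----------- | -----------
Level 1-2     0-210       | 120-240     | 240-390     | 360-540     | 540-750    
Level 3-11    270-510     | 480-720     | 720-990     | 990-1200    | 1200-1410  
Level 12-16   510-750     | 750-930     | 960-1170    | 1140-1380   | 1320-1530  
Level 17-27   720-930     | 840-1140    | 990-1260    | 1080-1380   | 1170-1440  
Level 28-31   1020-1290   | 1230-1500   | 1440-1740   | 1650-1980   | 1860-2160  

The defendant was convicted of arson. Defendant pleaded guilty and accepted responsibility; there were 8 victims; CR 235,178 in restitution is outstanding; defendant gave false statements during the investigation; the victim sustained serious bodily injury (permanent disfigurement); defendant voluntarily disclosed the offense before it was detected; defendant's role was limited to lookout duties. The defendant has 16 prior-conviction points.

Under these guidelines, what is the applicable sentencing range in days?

Base offense level for arson: 11.
A1 applies: 11 − 2 = 9.
A2 applies: 9 − 2 = 7.
A3 applies: 7 − 1 = 6.
A4 applies (level before this adjustment is 6 < 16, so +1): 6 + 1 = 7.
A5 applies (level before this adjustment is 7 < 27, so +3): 7 + 3 = 10.
A6 applies: 10 + 2 = 12.
A7 applies: 12 + 2 = 14.
Final offense level: 14.
Criminal history: 16 prior points → Category 5 (15+).
Level 14 falls in the 12-16 band.
Grid: Level 12-16 × Category 5 = 1320-1530 days.

1320-1530 days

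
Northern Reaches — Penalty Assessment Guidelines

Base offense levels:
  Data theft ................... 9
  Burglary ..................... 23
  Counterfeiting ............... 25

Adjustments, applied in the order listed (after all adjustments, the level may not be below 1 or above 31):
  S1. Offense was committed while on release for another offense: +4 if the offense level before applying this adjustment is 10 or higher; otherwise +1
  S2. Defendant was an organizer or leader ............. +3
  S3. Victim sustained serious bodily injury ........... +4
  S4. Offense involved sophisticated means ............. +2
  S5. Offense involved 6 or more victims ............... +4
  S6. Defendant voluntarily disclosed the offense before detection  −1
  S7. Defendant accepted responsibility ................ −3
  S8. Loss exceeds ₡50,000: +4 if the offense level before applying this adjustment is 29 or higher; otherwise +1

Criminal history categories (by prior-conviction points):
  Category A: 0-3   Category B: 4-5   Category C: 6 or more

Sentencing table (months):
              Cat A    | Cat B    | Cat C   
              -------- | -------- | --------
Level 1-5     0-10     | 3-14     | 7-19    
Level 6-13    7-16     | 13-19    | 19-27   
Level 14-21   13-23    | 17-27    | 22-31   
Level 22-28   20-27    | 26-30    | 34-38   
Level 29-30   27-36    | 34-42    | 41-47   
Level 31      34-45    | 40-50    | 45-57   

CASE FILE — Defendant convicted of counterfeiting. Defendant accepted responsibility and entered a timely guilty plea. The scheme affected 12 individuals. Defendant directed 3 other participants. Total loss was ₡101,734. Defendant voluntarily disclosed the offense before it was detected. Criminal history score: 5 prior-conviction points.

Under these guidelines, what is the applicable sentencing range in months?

34-42 months

Base offense level for counterfeiting: 25.
S2 applies: 25 + 3 = 28.
S5 applies: 28 + 4 = 32.
S6 applies: 32 − 1 = 31.
S7 applies: 31 − 3 = 28.
S8 applies (level before this adjustment is 28 < 29, so +1): 28 + 1 = 29.
Final offense level: 29.
Criminal history: 5 prior points → Category B (4-5).
Level 29 falls in the 29-30 band.
Grid: Level 29-30 × Category B = 34-42 months.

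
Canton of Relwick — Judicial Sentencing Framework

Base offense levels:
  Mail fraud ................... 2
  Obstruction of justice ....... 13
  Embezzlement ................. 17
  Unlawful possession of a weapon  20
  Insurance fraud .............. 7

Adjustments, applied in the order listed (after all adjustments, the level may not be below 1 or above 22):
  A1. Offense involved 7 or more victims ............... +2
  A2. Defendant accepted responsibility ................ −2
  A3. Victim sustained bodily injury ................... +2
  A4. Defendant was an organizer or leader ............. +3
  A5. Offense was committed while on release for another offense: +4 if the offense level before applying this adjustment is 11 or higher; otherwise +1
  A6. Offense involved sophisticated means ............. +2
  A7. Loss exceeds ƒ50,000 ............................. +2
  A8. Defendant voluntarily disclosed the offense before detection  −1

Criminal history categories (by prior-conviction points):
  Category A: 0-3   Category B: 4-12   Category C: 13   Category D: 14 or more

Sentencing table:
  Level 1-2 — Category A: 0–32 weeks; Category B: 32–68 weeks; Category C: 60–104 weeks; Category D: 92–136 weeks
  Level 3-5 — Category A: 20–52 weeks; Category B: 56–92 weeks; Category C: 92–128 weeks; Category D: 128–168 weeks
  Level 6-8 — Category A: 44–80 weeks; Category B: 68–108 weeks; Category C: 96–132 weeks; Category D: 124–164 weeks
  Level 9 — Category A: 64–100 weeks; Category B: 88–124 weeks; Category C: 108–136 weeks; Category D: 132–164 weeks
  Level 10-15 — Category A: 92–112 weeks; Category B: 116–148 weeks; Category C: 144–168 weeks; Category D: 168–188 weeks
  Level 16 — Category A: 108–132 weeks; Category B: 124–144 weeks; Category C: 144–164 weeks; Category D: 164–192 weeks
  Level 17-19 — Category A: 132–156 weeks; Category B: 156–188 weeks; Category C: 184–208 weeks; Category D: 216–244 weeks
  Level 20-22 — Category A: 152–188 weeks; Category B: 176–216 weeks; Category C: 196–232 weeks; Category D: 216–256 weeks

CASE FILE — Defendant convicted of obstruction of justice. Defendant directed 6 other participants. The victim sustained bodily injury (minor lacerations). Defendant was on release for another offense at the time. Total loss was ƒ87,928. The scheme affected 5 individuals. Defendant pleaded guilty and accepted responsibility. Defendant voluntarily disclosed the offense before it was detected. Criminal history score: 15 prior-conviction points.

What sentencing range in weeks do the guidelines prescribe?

216-256 weeks

Base offense level for obstruction of justice: 13.
A1 does not apply.
A2 applies: 13 − 2 = 11.
A3 applies: 11 + 2 = 13.
A4 applies: 13 + 3 = 16.
A5 applies (level before this adjustment is 16 ≥ 11, so +4): 16 + 4 = 20.
A6 does not apply.
A7 applies: 20 + 2 = 22.
A8 applies: 22 − 1 = 21.
Final offense level: 21.
Criminal history: 15 prior points → Category D (14+).
Level 21 falls in the 20-22 band.
Grid: Level 20-22 × Category D = 216-256 weeks.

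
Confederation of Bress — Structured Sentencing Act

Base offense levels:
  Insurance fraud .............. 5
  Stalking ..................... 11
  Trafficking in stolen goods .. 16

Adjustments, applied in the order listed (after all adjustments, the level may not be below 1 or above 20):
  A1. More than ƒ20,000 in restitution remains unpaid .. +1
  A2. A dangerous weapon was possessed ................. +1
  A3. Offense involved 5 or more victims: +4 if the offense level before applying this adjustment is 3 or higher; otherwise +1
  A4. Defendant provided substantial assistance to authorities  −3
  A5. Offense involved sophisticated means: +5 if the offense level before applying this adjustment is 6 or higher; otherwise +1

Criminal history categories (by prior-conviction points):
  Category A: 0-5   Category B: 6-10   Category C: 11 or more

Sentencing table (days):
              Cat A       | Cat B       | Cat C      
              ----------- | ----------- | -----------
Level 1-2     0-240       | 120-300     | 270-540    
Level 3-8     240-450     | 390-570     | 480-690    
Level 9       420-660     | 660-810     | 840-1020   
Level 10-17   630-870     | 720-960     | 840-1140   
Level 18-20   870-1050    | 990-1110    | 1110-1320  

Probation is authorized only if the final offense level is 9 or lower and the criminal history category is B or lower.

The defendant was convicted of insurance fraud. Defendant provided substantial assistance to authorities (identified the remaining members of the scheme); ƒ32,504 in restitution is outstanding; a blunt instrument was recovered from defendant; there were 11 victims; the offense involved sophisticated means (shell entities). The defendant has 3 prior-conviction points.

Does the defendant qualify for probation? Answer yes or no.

No

Base offense level for insurance fraud: 5.
A1 applies: 5 + 1 = 6.
A2 applies: 6 + 1 = 7.
A3 applies (level before this adjustment is 7 ≥ 3, so +4): 7 + 4 = 11.
A4 applies: 11 − 3 = 8.
A5 applies (level before this adjustment is 8 ≥ 6, so +5): 8 + 5 = 13.
Final offense level: 13.
Criminal history: 3 prior points → Category A (0-5).
Level 13 falls in the 10-17 band.
Grid: Level 10-17 × Category A = 630-870 days.
Probation check: level 13 > 9 and category A ≤ B → not eligible.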